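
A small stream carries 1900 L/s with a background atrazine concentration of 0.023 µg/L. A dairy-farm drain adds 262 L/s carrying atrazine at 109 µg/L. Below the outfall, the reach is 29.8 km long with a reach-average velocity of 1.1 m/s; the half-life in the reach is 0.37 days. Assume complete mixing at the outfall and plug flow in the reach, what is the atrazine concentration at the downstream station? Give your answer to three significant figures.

Mass balance: C = (1900·0.02300 + 262.0·109.0) / 2162 = 28600/2162 = 13.23 µg/L.
Travel time t = 29.8·1000 / 1.1 = 27090 s = 7.525 h.
Half-life 0.37 d → k = ln 2 / 0.37 = 1.873 d⁻¹.
After decay, C = 13.23 × e^(−kt) = 13.23 × 0.5558 = 7.352 µg/L.

7.35 µg/L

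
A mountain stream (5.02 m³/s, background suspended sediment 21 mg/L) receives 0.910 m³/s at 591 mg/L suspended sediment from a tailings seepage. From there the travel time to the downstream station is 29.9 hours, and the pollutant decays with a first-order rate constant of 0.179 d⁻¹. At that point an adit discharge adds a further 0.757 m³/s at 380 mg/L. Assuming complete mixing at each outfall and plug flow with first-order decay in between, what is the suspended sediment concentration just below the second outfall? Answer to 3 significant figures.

Flow-weighted average: C = (5.020·21.00 + 0.9100·591.0) / 5.930 = 643.2/5.930 = 108.5 mg/L; combined flow 5.930 m³/s.
Applying C = C₀e^(−kt): 108.5 × 0.8001 = 86.79 mg/L.
Second outfall: C = (5.930·86.79 + 0.7570·380.0)/6.687 = 120.0 mg/L.

120 mg/L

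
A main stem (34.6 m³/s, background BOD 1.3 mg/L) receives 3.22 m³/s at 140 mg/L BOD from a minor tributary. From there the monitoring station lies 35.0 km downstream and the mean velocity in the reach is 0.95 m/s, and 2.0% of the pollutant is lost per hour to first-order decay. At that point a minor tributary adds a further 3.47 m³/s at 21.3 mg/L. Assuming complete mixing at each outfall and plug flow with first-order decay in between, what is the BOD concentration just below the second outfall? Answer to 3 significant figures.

11.6 mg/L

Mass balance: C = (34.60·1.300 + 3.220·140.0) / 37.82 = 495.8/37.82 = 13.11 mg/L; combined flow 37.82 m³/s.
Travel time t = 35.0·1000 / 0.95 = 36840 s = 10.23 h.
2.0%/h lost → k = −ln(1 − 0.02) = 0.02020 h⁻¹.
Applying C = C₀e^(−kt): 13.11 × 0.8132 = 10.66 mg/L.
At the second outfall, C = (37.82·10.66 + 3.470·21.30) / (37.82 + 3.470) = 11.55 mg/L.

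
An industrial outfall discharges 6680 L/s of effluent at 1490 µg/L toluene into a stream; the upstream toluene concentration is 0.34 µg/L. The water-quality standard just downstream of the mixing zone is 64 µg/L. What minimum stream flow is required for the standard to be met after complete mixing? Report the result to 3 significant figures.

Set C_mix = 64: (Q·0.3400 + 6680·1490) / (Q + 6680) = 64
→ Q = 6680·(1490 − 64)/(64 − 0.3400) = 149600 L/s.

150000 L/s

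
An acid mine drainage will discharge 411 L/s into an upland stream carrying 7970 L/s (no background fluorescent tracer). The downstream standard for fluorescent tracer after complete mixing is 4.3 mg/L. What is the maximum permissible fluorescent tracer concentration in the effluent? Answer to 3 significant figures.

At the limit, (Qr·Cr + Qe·Cₑ)/(Qr + Qe) = 4.3:
Cₑ = (8381·4.3 − 7970·0) / 411.0 = 87.68 mg/L.

87.7 mg/L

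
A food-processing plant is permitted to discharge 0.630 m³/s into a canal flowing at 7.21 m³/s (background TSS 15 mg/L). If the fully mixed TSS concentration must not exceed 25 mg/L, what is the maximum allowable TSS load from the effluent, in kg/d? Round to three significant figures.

Mass balance at the limit: 7.210·15.00 + 0.6300·Cₑ = 7.840·25 → Cₑ = 139.4 mg/L.
Load = 0.6300 m³/s × 139.4 g/m³ × 86 400 s/d = 7590 kg/d.

7590 kg/d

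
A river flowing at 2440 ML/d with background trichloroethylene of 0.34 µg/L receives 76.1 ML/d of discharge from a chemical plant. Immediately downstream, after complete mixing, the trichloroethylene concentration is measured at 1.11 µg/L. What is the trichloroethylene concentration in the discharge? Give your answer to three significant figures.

25.8 µg/L

Mass balance: 2440·0.3400 + 76.10·Cₑ = 2516·1.110
→ Cₑ = (2516·1.110 − 2440·0.3400) / 76.10 = 25.80 µg/L.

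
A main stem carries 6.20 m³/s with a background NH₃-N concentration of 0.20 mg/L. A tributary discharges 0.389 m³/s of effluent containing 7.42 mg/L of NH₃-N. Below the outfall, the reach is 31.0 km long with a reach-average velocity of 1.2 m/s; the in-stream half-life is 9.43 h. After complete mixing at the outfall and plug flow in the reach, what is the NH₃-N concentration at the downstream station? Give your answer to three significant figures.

0.370 mg/L

Conservation of mass: C = (6.200·0.2000 + 0.3890·7.420) / 6.589 = 4.126/6.589 = 0.6263 mg/L.
Travel time t = 31.0·1000 / 1.2 = 25830 s = 7.176 h.
Half-life 9.43 h → k = ln 2 / 9.43 = 0.07350 h⁻¹ = 1.764 d⁻¹.
Applying C = C₀e^(−kt): 0.6263 × 0.5901 = 0.3696 mg/L.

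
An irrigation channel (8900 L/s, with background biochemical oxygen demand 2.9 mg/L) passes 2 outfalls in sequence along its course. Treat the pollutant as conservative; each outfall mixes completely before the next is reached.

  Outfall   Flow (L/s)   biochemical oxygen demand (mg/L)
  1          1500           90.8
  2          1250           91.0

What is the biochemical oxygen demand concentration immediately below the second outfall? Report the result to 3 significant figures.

Below outfall 1: Q → 10400 L/s, C = (8900·2.900 + 1500·90.80)/10400 = 15.58 mg/L.
Below outfall 2: Q → 11650 L/s, C = (10400·15.58 + 1250·91.00)/11650 = 23.67 mg/L.

23.7 mg/L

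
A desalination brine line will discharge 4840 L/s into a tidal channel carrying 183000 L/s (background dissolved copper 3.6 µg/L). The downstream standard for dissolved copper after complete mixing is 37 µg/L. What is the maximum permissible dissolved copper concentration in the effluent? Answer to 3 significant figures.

At the limit, (Qr·Cr + Qe·Cₑ)/(Qr + Qe) = 37:
Cₑ = (187800·37 − 183000·3.600) / 4840 = 1300 µg/L.

1300 µg/L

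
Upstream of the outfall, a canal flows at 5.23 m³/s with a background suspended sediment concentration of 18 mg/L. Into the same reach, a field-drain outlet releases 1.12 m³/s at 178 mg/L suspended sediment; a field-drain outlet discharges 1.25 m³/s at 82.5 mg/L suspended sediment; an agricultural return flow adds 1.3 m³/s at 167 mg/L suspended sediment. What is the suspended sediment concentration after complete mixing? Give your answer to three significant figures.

69.0 mg/L

Mass balance: C = (5.230·18.00 + 1.120·178.0 + 1.250·82.50 + 1.300·167.0) / 8.900 = 613.7/8.900 = 68.96 mg/L.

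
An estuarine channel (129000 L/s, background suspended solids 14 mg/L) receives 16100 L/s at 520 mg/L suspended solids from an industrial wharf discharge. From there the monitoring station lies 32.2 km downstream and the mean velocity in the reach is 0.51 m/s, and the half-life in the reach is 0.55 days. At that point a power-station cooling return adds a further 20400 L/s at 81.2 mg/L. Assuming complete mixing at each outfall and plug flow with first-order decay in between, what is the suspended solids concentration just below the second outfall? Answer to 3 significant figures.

34.5 mg/L

After mixing, C = (129000·14.00 + 16100·520.0) / 145100 = 10180000/145100 = 70.14 mg/L; combined flow 145100 L/s.
Travel time t = 32.2·1000 / 0.51 = 63140 s = 17.54 h.
Half-life 0.55 d → k = ln 2 / 0.55 = 1.260 d⁻¹.
Decay over the reach: 70.14·exp(−kt) = 70.14·0.3981 = 27.93 mg/L.
Second outfall: C = (145100·27.93 + 20400·81.20)/165500 = 34.49 mg/L.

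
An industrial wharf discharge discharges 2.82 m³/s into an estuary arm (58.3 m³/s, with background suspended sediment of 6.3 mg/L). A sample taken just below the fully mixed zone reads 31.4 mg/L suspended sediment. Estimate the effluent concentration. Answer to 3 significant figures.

550 mg/L

Mass balance: 58.30·6.300 + 2.820·Cₑ = 61.12·31.40
→ Cₑ = (61.12·31.40 − 58.30·6.300) / 2.820 = 550.3 mg/L.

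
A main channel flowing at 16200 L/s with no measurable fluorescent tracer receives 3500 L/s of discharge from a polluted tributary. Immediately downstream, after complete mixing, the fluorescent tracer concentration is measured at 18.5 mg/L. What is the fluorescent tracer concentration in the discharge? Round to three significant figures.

Mass balance: 16200·0 + 3500·Cₑ = 19700·18.50
→ Cₑ = (19700·18.50 − 16200·0) / 3500 = 104.1 mg/L.

104 mg/L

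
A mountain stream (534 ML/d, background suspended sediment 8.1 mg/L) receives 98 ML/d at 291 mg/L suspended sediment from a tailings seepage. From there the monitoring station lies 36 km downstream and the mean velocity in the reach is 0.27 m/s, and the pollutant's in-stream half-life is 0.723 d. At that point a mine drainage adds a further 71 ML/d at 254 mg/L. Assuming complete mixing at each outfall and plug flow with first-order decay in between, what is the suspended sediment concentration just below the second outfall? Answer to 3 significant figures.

Conservation of mass: C = (534.0·8.100 + 98.00·291.0) / 632.0 = 32840/632.0 = 51.97 mg/L; combined flow 632.0 ML/d.
Travel time t = 36·1000 / 0.27 = 133300 s = 37.04 h.
Half-life 0.723 d → k = ln 2 / 0.723 = 0.9587 d⁻¹.
After decay, C = 51.97 × e^(−kt) = 51.97 × 0.2278 = 11.84 mg/L.
Second outfall: C = (632.0·11.84 + 71.00·254.0)/703.0 = 36.29 mg/L.

36.3 mg/L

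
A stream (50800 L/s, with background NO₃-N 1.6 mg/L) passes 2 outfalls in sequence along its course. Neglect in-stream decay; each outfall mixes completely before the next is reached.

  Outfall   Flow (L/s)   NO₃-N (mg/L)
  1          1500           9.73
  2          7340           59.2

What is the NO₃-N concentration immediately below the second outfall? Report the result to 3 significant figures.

Outfall 1: combined Q = 52300 L/s; C = (50800·1.600 + 1500·9.730)/52300 = 1.833 mg/L.
Outfall 2: combined Q = 59640 L/s; C = (52300·1.833 + 7340·59.20)/59640 = 8.893 mg/L.

8.89 mg/L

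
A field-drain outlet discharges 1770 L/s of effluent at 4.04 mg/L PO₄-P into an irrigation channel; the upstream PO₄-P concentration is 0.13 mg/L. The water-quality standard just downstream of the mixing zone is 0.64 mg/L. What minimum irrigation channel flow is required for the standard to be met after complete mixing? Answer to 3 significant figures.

11800 L/s

Set C_mix = 0.64: (Q·0.1300 + 1770·4.040) / (Q + 1770) = 0.64
→ Q = 1770·(4.040 − 0.64)/(0.64 − 0.1300) = 11800 L/s.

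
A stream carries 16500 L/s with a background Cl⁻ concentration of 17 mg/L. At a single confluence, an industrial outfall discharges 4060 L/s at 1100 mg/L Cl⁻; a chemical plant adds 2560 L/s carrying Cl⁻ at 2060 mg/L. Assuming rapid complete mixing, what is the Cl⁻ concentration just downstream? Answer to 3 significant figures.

After mixing, C = (16500·17.00 + 4060·1100 + 2560·2060) / 23120 = 10020000/23120 = 433.4 mg/L.

433 mg/L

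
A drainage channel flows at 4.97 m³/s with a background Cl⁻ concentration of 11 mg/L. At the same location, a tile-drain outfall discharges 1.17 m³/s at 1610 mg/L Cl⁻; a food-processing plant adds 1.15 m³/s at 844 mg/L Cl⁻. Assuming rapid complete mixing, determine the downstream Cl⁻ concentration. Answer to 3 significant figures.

Conservation of mass: C = (4.970·11.00 + 1.170·1610 + 1.150·844.0) / 7.290 = 2909/7.290 = 399.0 mg/L.

399 mg/L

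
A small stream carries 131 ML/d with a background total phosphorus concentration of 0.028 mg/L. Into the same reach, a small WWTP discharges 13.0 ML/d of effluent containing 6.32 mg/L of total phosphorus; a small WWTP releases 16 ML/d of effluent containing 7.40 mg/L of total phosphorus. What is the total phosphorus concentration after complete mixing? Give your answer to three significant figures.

1.28 mg/L

Flow-weighted average: C = (131.0·0.02800 + 13.00·6.320 + 16.00·7.400) / 160.0 = 204.2/160.0 = 1.276 mg/L.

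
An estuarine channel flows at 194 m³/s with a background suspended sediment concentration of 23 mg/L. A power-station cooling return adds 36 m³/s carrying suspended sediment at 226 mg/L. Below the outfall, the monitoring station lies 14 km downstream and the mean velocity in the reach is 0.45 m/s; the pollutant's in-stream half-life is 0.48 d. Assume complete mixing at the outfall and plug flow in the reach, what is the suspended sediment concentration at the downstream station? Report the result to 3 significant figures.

Conservation of mass: C = (194.0·23.00 + 36.00·226.0) / 230.0 = 12600/230.0 = 54.77 mg/L.
Travel time t = 14·1000 / 0.45 = 31110 s = 8.642 h.
Half-life 0.48 d → k = ln 2 / 0.48 = 1.444 d⁻¹.
Applying C = C₀e^(−kt): 54.77 × 0.5945 = 32.56 mg/L.

32.6 mg/L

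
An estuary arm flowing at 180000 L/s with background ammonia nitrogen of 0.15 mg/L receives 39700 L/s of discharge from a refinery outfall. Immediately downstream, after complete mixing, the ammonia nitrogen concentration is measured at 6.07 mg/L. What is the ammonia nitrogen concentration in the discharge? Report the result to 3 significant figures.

32.9 mg/L

Mass balance: 180000·0.1500 + 39700·Cₑ = 219700·6.070
→ Cₑ = (219700·6.070 − 180000·0.1500) / 39700 = 32.91 mg/L.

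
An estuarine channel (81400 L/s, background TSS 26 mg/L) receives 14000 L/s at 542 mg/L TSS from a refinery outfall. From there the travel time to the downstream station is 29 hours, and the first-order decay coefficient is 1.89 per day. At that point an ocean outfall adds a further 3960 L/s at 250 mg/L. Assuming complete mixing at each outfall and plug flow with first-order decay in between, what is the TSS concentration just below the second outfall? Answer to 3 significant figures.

19.9 mg/L

After mixing, C = (81400·26.00 + 14000·542.0) / 95400 = 9704000/95400 = 101.7 mg/L; combined flow 95400 L/s.
First-order decay: C = 101.7·exp(−k·t) = 101.7·0.1019 = 10.37 mg/L.
Second outfall: C = (95400·10.37 + 3960·250.0)/99360 = 19.92 mg/L.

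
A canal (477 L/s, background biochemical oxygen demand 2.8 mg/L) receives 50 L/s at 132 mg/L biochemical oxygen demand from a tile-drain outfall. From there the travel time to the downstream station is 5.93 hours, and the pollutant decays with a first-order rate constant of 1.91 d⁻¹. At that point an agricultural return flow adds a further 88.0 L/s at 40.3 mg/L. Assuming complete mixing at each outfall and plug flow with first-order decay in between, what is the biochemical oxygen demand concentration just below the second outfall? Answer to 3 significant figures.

After mixing, C = (477.0·2.800 + 50.00·132.0) / 527.0 = 7936/527.0 = 15.06 mg/L; combined flow 527.0 L/s.
Decay over the reach: 15.06·exp(−kt) = 15.06·0.6238 = 9.393 mg/L.
At the second outfall, C = (527.0·9.393 + 88.00·40.30) / (527.0 + 88.00) = 13.82 mg/L.

13.8 mg/L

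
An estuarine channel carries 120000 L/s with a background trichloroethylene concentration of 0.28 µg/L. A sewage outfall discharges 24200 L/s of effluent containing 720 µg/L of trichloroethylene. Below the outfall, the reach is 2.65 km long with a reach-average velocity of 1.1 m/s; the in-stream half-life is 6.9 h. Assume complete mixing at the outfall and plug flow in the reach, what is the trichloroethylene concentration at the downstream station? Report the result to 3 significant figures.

113 µg/L

Mass balance: C = (120000·0.2800 + 24200·720.0) / 144200 = 17460000/144200 = 121.1 µg/L.
Travel time t = 2.65·1000 / 1.1 = 2409 s = 0.6692 h.
Half-life 6.9 h → k = ln 2 / 6.9 = 0.1005 h⁻¹ = 2.411 d⁻¹.
Applying C = C₀e^(−kt): 121.1 × 0.9350 = 113.2 µg/L.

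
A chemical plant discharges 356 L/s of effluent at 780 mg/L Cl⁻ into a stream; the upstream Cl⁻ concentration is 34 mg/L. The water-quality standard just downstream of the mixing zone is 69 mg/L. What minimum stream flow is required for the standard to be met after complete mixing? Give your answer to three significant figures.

7230 L/s

Set C_mix = 69: (Q·34.00 + 356.0·780.0) / (Q + 356.0) = 69
→ Q = 356.0·(780.0 − 69)/(69 − 34.00) = 7232 L/s.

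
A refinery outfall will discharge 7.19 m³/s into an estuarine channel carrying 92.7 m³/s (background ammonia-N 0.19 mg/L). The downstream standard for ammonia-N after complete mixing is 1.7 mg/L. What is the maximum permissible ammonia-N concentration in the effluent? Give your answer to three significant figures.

At the limit, (Qr·Cr + Qe·Cₑ)/(Qr + Qe) = 1.7:
Cₑ = (99.89·1.7 − 92.70·0.1900) / 7.190 = 21.17 mg/L.

21.2 mg/L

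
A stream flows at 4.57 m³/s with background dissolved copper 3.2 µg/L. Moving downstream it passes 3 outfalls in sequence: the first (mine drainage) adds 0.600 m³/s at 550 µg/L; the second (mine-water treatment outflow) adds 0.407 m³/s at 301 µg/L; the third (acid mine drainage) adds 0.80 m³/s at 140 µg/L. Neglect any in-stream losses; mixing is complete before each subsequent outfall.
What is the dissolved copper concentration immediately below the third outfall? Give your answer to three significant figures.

90.8 µg/L

After outfall 1: Q = 4.570 + 0.6000 = 5.170 m³/s; C = (4.570·3.200 + 0.6000·550.0)/5.170 = 66.66 µg/L.
After outfall 2: Q = 5.170 + 0.4070 = 5.577 m³/s; C = (5.170·66.66 + 0.4070·301.0)/5.577 = 83.76 µg/L.
After outfall 3: Q = 5.577 + 0.8000 = 6.377 m³/s; C = (5.577·83.76 + 0.8000·140.0)/6.377 = 90.82 µg/L.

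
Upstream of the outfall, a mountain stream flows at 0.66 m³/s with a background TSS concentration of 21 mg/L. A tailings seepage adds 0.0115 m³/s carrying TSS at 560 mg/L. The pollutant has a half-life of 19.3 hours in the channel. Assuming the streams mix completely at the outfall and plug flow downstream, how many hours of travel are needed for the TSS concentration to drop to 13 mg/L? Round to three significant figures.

Mixed concentration C = ΣQC/ΣQ = (0.6600·21.00 + 0.01150·560.0) / 0.6715 = 20.30/0.6715 = 30.23 mg/L.
Half-life 19.3 h → k = ln 2 / 19.3 = 0.03591 h⁻¹ = 0.8619 d⁻¹.
30.23·exp(−k·t) = 13 → t = ln(30.23/13)/k = 84590 s = 23.50 h.

23.5 h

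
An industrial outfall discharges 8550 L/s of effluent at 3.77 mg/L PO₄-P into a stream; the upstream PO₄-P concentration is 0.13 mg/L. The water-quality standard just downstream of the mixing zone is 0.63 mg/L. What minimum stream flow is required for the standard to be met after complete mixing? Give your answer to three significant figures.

53700 L/s

Set C_mix = 0.63: (Q·0.1300 + 8550·3.770) / (Q + 8550) = 0.63
→ Q = 8550·(3.770 − 0.63)/(0.63 − 0.1300) = 53690 L/s.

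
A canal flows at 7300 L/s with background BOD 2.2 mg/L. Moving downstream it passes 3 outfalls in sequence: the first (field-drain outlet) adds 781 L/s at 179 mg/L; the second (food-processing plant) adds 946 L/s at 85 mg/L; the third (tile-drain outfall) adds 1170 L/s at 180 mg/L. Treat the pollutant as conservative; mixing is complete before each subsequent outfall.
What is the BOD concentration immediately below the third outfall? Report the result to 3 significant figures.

Outfall 1: combined Q = 8081 L/s; C = (7300·2.200 + 781.0·179.0)/8081 = 19.29 mg/L.
Outfall 2: combined Q = 9027 L/s; C = (8081·19.29 + 946.0·85.00)/9027 = 26.17 mg/L.
Outfall 3: combined Q = 10200 L/s; C = (9027·26.17 + 1170·180.0)/10200 = 43.82 mg/L.

43.8 mg/L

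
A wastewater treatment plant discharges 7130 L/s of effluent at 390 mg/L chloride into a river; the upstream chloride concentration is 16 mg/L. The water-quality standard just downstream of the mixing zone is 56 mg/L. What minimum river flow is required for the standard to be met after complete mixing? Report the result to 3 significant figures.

59500 L/s

Set C_mix = 56: (Q·16.00 + 7130·390.0) / (Q + 7130) = 56
→ Q = 7130·(390.0 − 56)/(56 − 16.00) = 59540 L/s.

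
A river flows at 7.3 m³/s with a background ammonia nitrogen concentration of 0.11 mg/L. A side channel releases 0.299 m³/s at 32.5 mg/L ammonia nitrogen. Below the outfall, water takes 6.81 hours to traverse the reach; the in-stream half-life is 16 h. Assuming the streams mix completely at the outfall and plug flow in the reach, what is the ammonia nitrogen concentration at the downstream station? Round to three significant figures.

Mixed concentration C = ΣQC/ΣQ = (7.300·0.1100 + 0.2990·32.50) / 7.599 = 10.52/7.599 = 1.384 mg/L.
Half-life 16 h → k = ln 2 / 16 = 0.04332 h⁻¹ = 1.040 d⁻¹.
Applying C = C₀e^(−kt): 1.384 × 0.7445 = 1.031 mg/L.

1.03 mg/L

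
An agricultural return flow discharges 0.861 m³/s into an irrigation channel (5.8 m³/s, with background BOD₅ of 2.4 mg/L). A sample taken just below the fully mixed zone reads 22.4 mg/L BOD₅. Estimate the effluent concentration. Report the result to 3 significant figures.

157 mg/L

Mass balance: 5.800·2.400 + 0.8610·Cₑ = 6.661·22.40
→ Cₑ = (6.661·22.40 − 5.800·2.400) / 0.8610 = 157.1 mg/L.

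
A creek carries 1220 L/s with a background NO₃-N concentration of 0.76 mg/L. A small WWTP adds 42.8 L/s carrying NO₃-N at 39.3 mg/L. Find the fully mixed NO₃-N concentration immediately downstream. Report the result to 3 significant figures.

2.07 mg/L

Mass balance: C = (1220·0.7600 + 42.80·39.30) / 1263 = 2609/1263 = 2.066 mg/L.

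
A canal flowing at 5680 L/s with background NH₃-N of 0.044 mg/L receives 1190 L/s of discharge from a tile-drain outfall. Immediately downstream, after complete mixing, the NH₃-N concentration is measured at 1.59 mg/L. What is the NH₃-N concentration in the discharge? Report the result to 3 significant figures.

Mass balance: 5680·0.04400 + 1190·Cₑ = 6870·1.590
→ Cₑ = (6870·1.590 − 5680·0.04400) / 1190 = 8.969 mg/L.

8.97 mg/L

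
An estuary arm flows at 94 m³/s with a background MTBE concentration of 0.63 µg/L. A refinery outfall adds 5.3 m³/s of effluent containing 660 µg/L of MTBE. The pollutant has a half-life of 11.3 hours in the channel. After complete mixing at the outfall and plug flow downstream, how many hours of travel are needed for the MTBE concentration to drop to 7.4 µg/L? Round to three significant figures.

After mixing, C = (94.00·0.6300 + 5.300·660.0) / 99.30 = 3557/99.30 = 35.82 µg/L.
Half-life 11.3 h → k = ln 2 / 11.3 = 0.06134 h⁻¹ = 1.472 d⁻¹.
35.82·exp(−k·t) = 7.4 → t = ln(35.82/7.4)/k = 92560 s = 25.71 h.

25.7 h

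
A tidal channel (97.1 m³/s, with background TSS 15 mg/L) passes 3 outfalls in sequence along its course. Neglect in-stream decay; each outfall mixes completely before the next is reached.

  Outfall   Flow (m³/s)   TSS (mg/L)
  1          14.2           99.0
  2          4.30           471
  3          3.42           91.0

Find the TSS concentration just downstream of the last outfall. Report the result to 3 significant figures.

Below outfall 1: Q → 111.3 m³/s, C = (97.10·15.00 + 14.20·99.00)/111.3 = 25.72 mg/L.
Below outfall 2: Q → 115.6 m³/s, C = (111.3·25.72 + 4.300·471.0)/115.6 = 42.28 mg/L.
Below outfall 3: Q → 119.0 m³/s, C = (115.6·42.28 + 3.420·91.00)/119.0 = 43.68 mg/L.

43.7 mg/L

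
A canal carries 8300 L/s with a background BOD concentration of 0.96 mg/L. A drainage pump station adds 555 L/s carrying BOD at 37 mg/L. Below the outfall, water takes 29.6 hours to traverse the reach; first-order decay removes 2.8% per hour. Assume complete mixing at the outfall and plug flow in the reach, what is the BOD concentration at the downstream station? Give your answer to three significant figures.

Mixed concentration C = ΣQC/ΣQ = (8300·0.9600 + 555.0·37.00) / 8855 = 28500/8855 = 3.219 mg/L.
2.8%/h lost → k = −ln(1 − 0.028) = 0.02840 h⁻¹.
Applying C = C₀e^(−kt): 3.219 × 0.4314 = 1.389 mg/L.

1.39 mg/L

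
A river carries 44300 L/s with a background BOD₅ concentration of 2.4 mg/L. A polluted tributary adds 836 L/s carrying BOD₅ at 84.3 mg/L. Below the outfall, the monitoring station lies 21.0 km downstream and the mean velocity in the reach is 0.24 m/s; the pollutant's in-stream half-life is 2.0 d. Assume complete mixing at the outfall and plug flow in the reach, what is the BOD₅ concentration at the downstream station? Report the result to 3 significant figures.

2.76 mg/L

After mixing, C = (44300·2.400 + 836.0·84.30) / 45140 = 176800/45140 = 3.917 mg/L.
Travel time t = 21.0·1000 / 0.24 = 87500 s = 24.31 h.
Half-life 2.0 d → k = ln 2 / 2.0 = 0.3466 d⁻¹.
After decay, C = 3.917 × e^(−kt) = 3.917 × 0.7040 = 2.757 mg/L.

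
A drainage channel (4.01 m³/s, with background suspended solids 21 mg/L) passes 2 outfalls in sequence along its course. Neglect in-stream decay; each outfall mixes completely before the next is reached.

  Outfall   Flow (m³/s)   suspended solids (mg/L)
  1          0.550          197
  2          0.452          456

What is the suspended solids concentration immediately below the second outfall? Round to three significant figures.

79.5 mg/L

Outfall 1: combined Q = 4.560 m³/s; C = (4.010·21.00 + 0.5500·197.0)/4.560 = 42.23 mg/L.
Outfall 2: combined Q = 5.012 m³/s; C = (4.560·42.23 + 0.4520·456.0)/5.012 = 79.54 mg/L.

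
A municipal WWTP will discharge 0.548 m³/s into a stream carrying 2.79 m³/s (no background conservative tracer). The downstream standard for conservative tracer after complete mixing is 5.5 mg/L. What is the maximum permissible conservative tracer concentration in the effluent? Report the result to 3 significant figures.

33.5 mg/L

At the limit, (Qr·Cr + Qe·Cₑ)/(Qr + Qe) = 5.5:
Cₑ = (3.338·5.5 − 2.790·0) / 0.5480 = 33.50 mg/L.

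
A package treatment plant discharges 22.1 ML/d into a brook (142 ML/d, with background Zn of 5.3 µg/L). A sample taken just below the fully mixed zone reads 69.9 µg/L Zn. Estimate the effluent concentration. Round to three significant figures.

485 µg/L

Mass balance: 142.0·5.300 + 22.10·Cₑ = 164.1·69.90
→ Cₑ = (164.1·69.90 − 142.0·5.300) / 22.10 = 485.0 µg/L.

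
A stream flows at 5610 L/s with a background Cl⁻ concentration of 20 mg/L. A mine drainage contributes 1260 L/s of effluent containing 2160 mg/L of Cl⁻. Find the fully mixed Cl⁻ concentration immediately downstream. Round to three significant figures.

412 mg/L

Conservation of mass: C = (5610·20.00 + 1260·2160) / 6870 = 2834000/6870 = 412.5 mg/L.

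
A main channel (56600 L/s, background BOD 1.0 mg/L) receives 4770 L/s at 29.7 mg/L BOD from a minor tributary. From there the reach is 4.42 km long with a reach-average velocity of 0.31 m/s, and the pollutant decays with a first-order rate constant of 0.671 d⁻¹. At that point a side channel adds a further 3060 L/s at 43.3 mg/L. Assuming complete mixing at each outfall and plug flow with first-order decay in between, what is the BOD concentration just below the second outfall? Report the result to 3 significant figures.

4.81 mg/L

After mixing, C = (56600·1.000 + 4770·29.70) / 61370 = 198300/61370 = 3.231 mg/L; combined flow 61370 L/s.
Travel time t = 4.42·1000 / 0.31 = 14260 s = 3.961 h.
After decay, C = 3.231 × e^(−kt) = 3.231 × 0.8952 = 2.892 mg/L.
Second outfall: C = (61370·2.892 + 3060·43.30)/64430 = 4.811 mg/L.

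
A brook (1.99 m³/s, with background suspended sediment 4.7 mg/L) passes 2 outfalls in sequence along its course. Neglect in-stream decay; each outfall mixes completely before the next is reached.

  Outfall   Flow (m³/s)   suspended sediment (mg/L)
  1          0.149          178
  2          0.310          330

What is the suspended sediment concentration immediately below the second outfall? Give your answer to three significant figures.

56.4 mg/L

Below outfall 1: Q → 2.139 m³/s, C = (1.990·4.700 + 0.1490·178.0)/2.139 = 16.77 mg/L.
Below outfall 2: Q → 2.449 m³/s, C = (2.139·16.77 + 0.3100·330.0)/2.449 = 56.42 mg/L.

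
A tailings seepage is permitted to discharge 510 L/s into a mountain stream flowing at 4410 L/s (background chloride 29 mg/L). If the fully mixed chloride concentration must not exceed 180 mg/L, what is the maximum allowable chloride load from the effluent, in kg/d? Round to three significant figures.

Mass balance at the limit: 4410·29.00 + 510.0·Cₑ = 4920·180 → Cₑ = 1486 mg/L.
510.0 L/s = 0.5100 m³/s. Load = 0.5100 m³/s × 1486 g/m³ × 86 400 s/d = 65470 kg/d.

65500 kg/d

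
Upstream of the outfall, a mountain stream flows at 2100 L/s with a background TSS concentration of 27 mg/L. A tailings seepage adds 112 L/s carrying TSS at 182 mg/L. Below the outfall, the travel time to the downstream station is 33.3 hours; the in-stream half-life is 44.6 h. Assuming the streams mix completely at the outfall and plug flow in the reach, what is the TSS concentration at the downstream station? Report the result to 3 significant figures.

Flow-weighted average: C = (2100·27.00 + 112.0·182.0) / 2212 = 77080/2212 = 34.85 mg/L.
Half-life 44.6 h → k = ln 2 / 44.6 = 0.01554 h⁻¹ = 0.3730 d⁻¹.
Applying C = C₀e^(−kt): 34.85 × 0.5960 = 20.77 mg/L.

20.8 mg/L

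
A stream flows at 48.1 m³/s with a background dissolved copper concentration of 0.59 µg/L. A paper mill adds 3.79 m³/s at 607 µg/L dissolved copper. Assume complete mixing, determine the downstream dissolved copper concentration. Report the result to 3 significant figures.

After mixing, C = (48.10·0.5900 + 3.790·607.0) / 51.89 = 2329/51.89 = 44.88 µg/L.

44.9 µg/L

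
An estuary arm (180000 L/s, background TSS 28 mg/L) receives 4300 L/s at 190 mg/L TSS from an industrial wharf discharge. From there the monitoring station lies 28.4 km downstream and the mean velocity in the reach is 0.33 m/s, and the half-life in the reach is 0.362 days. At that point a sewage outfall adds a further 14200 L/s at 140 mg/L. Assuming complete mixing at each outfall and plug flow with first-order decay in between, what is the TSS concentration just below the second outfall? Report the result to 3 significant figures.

Mass balance: C = (180000·28.00 + 4300·190.0) / 184300 = 5857000/184300 = 31.78 mg/L; combined flow 184300 L/s.
Travel time t = 28.4·1000 / 0.33 = 86060 s = 23.91 h.
Half-life 0.362 d → k = ln 2 / 0.362 = 1.915 d⁻¹.
First-order decay: C = 31.78·exp(−k·t) = 31.78·0.1485 = 4.719 mg/L.
At the second outfall, C = (184300·4.719 + 14200·140.0) / (184300 + 14200) = 14.40 mg/L.

14.4 mg/L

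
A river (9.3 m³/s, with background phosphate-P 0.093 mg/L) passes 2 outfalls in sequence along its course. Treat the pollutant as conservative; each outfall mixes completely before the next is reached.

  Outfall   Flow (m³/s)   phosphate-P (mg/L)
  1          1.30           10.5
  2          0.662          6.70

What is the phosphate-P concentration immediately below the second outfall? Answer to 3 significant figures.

Outfall 1: combined Q = 10.60 m³/s; C = (9.300·0.09300 + 1.300·10.50)/10.60 = 1.369 mg/L.
Outfall 2: combined Q = 11.26 m³/s; C = (10.60·1.369 + 0.6620·6.700)/11.26 = 1.683 mg/L.

1.68 mg/L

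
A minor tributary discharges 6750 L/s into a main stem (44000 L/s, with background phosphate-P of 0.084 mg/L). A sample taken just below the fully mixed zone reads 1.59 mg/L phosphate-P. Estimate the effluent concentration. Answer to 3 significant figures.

Mass balance: 44000·0.08400 + 6750·Cₑ = 50750·1.590
→ Cₑ = (50750·1.590 − 44000·0.08400) / 6750 = 11.41 mg/L.

11.4 mg/L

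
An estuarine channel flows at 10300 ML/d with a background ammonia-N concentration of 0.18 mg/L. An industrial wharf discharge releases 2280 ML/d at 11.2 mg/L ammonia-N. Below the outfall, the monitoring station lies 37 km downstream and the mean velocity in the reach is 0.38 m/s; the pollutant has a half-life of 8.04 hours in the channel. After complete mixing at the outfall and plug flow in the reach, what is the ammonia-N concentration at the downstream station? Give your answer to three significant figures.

Conservation of mass: C = (10300·0.1800 + 2280·11.20) / 12580 = 27390/12580 = 2.177 mg/L.
Travel time t = 37·1000 / 0.38 = 97370 s = 27.05 h.
Half-life 8.04 h → k = ln 2 / 8.04 = 0.08621 h⁻¹ = 2.069 d⁻¹.
Applying C = C₀e^(−kt): 2.177 × 0.09712 = 0.2115 mg/L.

0.211 mg/L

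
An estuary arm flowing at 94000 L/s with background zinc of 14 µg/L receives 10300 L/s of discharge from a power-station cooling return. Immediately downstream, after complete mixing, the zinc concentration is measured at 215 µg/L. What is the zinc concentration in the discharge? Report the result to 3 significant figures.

2050 µg/L

Mass balance: 94000·14.00 + 10300·Cₑ = 104300·215.0
→ Cₑ = (104300·215.0 − 94000·14.00) / 10300 = 2049 µg/L.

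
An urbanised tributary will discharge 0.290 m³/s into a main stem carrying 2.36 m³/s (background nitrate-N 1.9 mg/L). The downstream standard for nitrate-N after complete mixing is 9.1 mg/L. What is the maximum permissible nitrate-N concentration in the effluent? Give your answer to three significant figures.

67.7 mg/L

At the limit, (Qr·Cr + Qe·Cₑ)/(Qr + Qe) = 9.1:
Cₑ = (2.650·9.1 − 2.360·1.900) / 0.2900 = 67.69 mg/L.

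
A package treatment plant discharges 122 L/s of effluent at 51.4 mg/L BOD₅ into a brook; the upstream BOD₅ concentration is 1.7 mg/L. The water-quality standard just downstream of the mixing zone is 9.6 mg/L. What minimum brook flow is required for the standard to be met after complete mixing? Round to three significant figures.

Set C_mix = 9.6: (Q·1.700 + 122.0·51.40) / (Q + 122.0) = 9.6
→ Q = 122.0·(51.40 − 9.6)/(9.6 − 1.700) = 645.5 L/s.

646 L/s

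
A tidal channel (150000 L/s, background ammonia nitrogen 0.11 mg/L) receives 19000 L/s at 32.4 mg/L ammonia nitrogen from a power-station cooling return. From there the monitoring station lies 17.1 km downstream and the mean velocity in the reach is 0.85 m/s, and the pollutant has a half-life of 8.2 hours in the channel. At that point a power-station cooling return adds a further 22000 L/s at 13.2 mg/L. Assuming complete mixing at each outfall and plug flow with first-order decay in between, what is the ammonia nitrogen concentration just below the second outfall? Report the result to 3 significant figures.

3.58 mg/L

After mixing, C = (150000·0.1100 + 19000·32.40) / 169000 = 632100/169000 = 3.740 mg/L; combined flow 169000 L/s.
Travel time t = 17.1·1000 / 0.85 = 20120 s = 5.588 h.
Half-life 8.2 h → k = ln 2 / 8.2 = 0.08453 h⁻¹ = 2.029 d⁻¹.
After decay, C = 3.740 × e^(−kt) = 3.740 × 0.6235 = 2.332 mg/L.
At the second outfall, C = (169000·2.332 + 22000·13.20) / (169000 + 22000) = 3.584 mg/L.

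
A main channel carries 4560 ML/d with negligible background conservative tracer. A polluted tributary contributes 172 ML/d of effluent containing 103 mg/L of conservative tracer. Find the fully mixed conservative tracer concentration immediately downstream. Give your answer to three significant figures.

Mass balance: C = (4560·0 + 172.0·103.0) / 4732 = 17720/4732 = 3.744 mg/L.

3.74 mg/L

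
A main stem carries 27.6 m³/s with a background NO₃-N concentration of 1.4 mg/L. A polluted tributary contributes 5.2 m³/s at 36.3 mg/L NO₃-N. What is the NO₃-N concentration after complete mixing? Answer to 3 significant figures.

6.93 mg/L

Mixed concentration C = ΣQC/ΣQ = (27.60·1.400 + 5.200·36.30) / 32.80 = 227.4/32.80 = 6.933 mg/L.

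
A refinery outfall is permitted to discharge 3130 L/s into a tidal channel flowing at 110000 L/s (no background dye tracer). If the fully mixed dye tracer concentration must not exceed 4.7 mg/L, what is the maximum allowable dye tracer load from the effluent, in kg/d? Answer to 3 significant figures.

Mass balance at the limit: 110000·0 + 3130·Cₑ = 113100·4.7 → Cₑ = 169.9 mg/L.
3130 L/s = 3.130 m³/s. Load = 3.130 m³/s × 169.9 g/m³ × 86 400 s/d = 45940 kg/d.

45900 kg/d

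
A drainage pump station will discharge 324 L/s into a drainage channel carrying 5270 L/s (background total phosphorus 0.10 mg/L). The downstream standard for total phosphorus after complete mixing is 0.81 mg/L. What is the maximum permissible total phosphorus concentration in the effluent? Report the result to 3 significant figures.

12.4 mg/L

At the limit, (Qr·Cr + Qe·Cₑ)/(Qr + Qe) = 0.81:
Cₑ = (5594·0.81 − 5270·0.1000) / 324.0 = 12.36 mg/L.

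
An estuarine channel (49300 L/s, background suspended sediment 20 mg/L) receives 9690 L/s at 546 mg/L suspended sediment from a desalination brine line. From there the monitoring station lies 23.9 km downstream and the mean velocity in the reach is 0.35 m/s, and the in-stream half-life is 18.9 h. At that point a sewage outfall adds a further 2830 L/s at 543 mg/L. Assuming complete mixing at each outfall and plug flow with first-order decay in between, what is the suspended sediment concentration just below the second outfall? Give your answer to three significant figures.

Flow-weighted average: C = (49300·20.00 + 9690·546.0) / 58990 = 6277000/58990 = 106.4 mg/L; combined flow 58990 L/s.
Travel time t = 23.9·1000 / 0.35 = 68290 s = 18.97 h.
Half-life 18.9 h → k = ln 2 / 18.9 = 0.03667 h⁻¹ = 0.8802 d⁻¹.
After decay, C = 106.4 × e^(−kt) = 106.4 × 0.4987 = 53.07 mg/L.
At the second outfall, C = (58990·53.07 + 2830·543.0) / (58990 + 2830) = 75.50 mg/L.

75.5 mg/L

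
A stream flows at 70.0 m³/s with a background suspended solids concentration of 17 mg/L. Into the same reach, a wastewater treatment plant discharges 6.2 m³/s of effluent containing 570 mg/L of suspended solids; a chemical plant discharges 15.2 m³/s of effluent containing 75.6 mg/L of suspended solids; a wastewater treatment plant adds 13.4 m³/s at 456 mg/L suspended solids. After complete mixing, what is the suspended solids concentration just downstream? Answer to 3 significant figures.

Mass balance: C = (70.00·17.00 + 6.200·570.0 + 15.20·75.60 + 13.40·456.0) / 104.8 = 11980/104.8 = 114.3 mg/L.

114 mg/L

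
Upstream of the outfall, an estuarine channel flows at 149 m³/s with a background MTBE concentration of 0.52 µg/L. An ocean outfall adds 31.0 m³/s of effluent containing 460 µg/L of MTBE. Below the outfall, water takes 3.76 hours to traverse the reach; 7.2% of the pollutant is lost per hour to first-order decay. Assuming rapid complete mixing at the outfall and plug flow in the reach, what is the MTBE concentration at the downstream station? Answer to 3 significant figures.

Conservation of mass: C = (149.0·0.5200 + 31.00·460.0) / 180.0 = 14340/180.0 = 79.65 µg/L.
7.2%/h lost → k = −ln(1 − 0.072) = 0.07472 h⁻¹.
Decay over the reach: 79.65·exp(−kt) = 79.65·0.7551 = 60.14 µg/L.

60.1 µg/L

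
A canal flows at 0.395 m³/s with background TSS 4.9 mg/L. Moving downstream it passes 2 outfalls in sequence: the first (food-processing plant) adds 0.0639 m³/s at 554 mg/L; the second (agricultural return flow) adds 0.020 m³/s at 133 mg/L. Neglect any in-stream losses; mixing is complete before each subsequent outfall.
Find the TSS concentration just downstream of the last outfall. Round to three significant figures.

Outfall 1: combined Q = 0.4589 m³/s; C = (0.3950·4.900 + 0.06390·554.0)/0.4589 = 81.36 mg/L.
Outfall 2: combined Q = 0.4789 m³/s; C = (0.4589·81.36 + 0.02000·133.0)/0.4789 = 83.52 mg/L.

83.5 mg/L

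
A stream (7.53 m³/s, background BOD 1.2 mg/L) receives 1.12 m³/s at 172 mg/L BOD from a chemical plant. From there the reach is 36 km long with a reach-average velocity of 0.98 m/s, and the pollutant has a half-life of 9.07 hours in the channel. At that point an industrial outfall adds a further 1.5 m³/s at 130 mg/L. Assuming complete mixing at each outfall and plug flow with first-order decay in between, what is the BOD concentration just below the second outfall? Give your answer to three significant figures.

28.3 mg/L

Flow-weighted average: C = (7.530·1.200 + 1.120·172.0) / 8.650 = 201.7/8.650 = 23.32 mg/L; combined flow 8.650 m³/s.
Travel time t = 36·1000 / 0.98 = 36730 s = 10.20 h.
Half-life 9.07 h → k = ln 2 / 9.07 = 0.07642 h⁻¹ = 1.834 d⁻¹.
Decay over the reach: 23.32·exp(−kt) = 23.32·0.4585 = 10.69 mg/L.
Second outfall: C = (8.650·10.69 + 1.500·130.0)/10.15 = 28.32 mg/L.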